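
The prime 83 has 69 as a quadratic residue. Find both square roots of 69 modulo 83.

Since 83 ≡ 3 (mod 4), a square root of 69 is 69^((83+1)/4) = 69^21 mod 83.
Repeated squaring: 69^2≡30, 69^4≡70, 69^8≡3, 69^16≡9 (mod 83).
69^21 = 69^(16+4+1) ≡ 61 (mod 83).
Check: 61² = 3721 ≡ 69 (mod 83). The two roots are 22 and 61.

22, 61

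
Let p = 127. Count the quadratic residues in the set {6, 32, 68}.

(6/127) = -1 → non-residue.
(32/127) = +1 → QR.
(68/127) = +1 → QR.
Total quadratic residues among the 3: 2.

2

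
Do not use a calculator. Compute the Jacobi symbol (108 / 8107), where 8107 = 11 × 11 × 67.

-1

Pull out 2^2: since 8107 ≡ 3 (mod 8), (2/8107) = -1, so (2/8107)^2 = +1.
Reciprocity: 27 ≡ 3 and 8107 ≡ 3 (mod 4), so (27/8107) = −(8107/27).
Reduce top mod 27: now compute (7/27).
Reciprocity: 7 ≡ 3 and 27 ≡ 3 (mod 4), so (7/27) = −(27/7).
Reduce top mod 7: now compute (6/7).
Pull out 2: since 7 ≡ 7 (mod 8), (2/7) = +1.
Reciprocity: 3 ≡ 3 and 7 ≡ 3 (mod 4), so (3/7) = −(7/3).
Reduce top mod 3: now compute (1/3).
Reached (1/3) = 1. Collecting the sign flips along the way, the symbol is -1.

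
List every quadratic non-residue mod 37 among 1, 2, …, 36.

2, 5, 6, 8, 13, 14, 15, 17, 18, 19, 20, 22, 23, 24, 29, 31, 32, 35

Square k = 1,…,18 (k and 37−k give the same square):
1²=1, 2²=4, 3²=9, 4²=16, 5²=25, 6²=36, 7²≡12, 8²≡27, 9²≡7, 10²≡26, 11²≡10, 12²≡33, 13²≡21, 14²≡11, 15²≡3, 16²≡34, 17²≡30, 18²≡28 (mod 37).
The residues are {1, 3, 4, 7, 9, 10, 11, 12, 16, 21, 25, 26, 27, 28, 30, 33, 34, 36}; the non-residues are the remaining 18 nonzero classes.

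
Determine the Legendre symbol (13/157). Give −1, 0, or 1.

Reciprocity: 13 ≡ 1 and 157 ≡ 1 (mod 4), so (13/157) = +(157/13).
Reduce top mod 13: now compute (1/13).
Reached (1/13) = 1. Collecting the sign flips along the way, the symbol is +1.

1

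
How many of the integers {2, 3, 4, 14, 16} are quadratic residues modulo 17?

(2/17) = +1 → QR.
(3/17) = -1 → non-residue.
(4/17) = +1 → QR.
(14/17) = -1 → non-residue.
(16/17) = +1 → QR.
Total quadratic residues among the 5: 3.

3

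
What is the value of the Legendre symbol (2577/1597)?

First reduce: 2577 ≡ 980 (mod 1597).
Pull out 2^2: since 1597 ≡ 5 (mod 8), (2/1597) = -1, so (2/1597)^2 = +1.
Reciprocity: 245 ≡ 1 and 1597 ≡ 1 (mod 4), so (245/1597) = +(1597/245).
Reduce top mod 245: now compute (127/245).
Reciprocity: 127 ≡ 3 and 245 ≡ 1 (mod 4), so (127/245) = +(245/127).
Reduce top mod 127: now compute (118/127).
Pull out 2: since 127 ≡ 7 (mod 8), (2/127) = +1.
Reciprocity: 59 ≡ 3 and 127 ≡ 3 (mod 4), so (59/127) = −(127/59).
Reduce top mod 59: now compute (9/59).
Reciprocity: 9 ≡ 1 and 59 ≡ 3 (mod 4), so (9/59) = +(59/9).
Reduce top mod 9: now compute (5/9).
Reciprocity: 5 ≡ 1 and 9 ≡ 1 (mod 4), so (5/9) = +(9/5).
Reduce top mod 5: now compute (4/5).
Pull out 2^2: since 5 ≡ 5 (mod 8), (2/5) = -1, so (2/5)^2 = +1.
Reached (1/5) = 1. Collecting the sign flips along the way, the symbol is -1.

-1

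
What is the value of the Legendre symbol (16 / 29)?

1

Pull out 2^4: since 29 ≡ 5 (mod 8), (2/29) = -1, so (2/29)^4 = +1.
Reached (1/29) = 1. Collecting the sign flips along the way, the symbol is +1.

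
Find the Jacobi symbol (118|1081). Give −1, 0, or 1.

1

Pull out 2: since 1081 ≡ 1 (mod 8), (2/1081) = +1.
Reciprocity: 59 ≡ 3 and 1081 ≡ 1 (mod 4), so (59/1081) = +(1081/59).
Reduce top mod 59: now compute (19/59).
Reciprocity: 19 ≡ 3 and 59 ≡ 3 (mod 4), so (19/59) = −(59/19).
Reduce top mod 19: now compute (2/19).
Pull out 2: since 19 ≡ 3 (mod 8), (2/19) = -1.
Reached (1/19) = 1. Collecting the sign flips along the way, the symbol is +1.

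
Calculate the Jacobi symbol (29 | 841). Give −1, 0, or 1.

0

Reciprocity: 29 ≡ 1 and 841 ≡ 1 (mod 4), so (29/841) = +(841/29).
Reduce top mod 29: now compute (0/29).
Top reduces to 0: gcd > 1, so the symbol is 0.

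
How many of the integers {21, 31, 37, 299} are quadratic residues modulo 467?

2

(21/467) = +1 → QR.
(31/467) = -1 → non-residue.
(37/467) = -1 → non-residue.
(299/467) = +1 → QR.
Total quadratic residues among the 4: 2.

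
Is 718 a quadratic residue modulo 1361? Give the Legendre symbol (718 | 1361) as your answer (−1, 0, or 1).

-1

Pull out 2: since 1361 ≡ 1 (mod 8), (2/1361) = +1.
Reciprocity: 359 ≡ 3 and 1361 ≡ 1 (mod 4), so (359/1361) = +(1361/359).
Reduce top mod 359: now compute (284/359).
Pull out 2^2: since 359 ≡ 7 (mod 8), (2/359) = +1, so (2/359)^2 = +1.
Reciprocity: 71 ≡ 3 and 359 ≡ 3 (mod 4), so (71/359) = −(359/71).
Reduce top mod 71: now compute (4/71).
Pull out 2^2: since 71 ≡ 7 (mod 8), (2/71) = +1, so (2/71)^2 = +1.
Reached (1/71) = 1. Collecting the sign flips along the way, the symbol is -1.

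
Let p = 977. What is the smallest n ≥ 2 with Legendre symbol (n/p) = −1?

(2/977) = +1, so 2 is a residue.
(3/977) = −1, so 3 is the smallest positive non-residue mod 977.

3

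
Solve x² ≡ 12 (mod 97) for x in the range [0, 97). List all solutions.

97 ≡ 1 (mod 4), so we find a root by search.
Trying successive values, 20² = 400 ≡ 12 (mod 97). The other root is 97 − 20 = 77.

20, 77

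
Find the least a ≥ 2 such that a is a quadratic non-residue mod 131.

2

(2/131) = −1, so 2 is the smallest positive non-residue mod 131.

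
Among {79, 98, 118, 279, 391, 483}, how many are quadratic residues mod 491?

4

(79/491) = +1 → QR.
(98/491) = -1 → non-residue.
(118/491) = +1 → QR.
(279/491) = +1 → QR.
(391/491) = -1 → non-residue.
(483/491) = +1 → QR.
Total quadratic residues among the 6: 4.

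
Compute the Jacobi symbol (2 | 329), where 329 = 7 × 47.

1

Pull out 2: since 329 ≡ 1 (mod 8), (2/329) = +1.
Reached (1/329) = 1. Collecting the sign flips along the way, the symbol is +1.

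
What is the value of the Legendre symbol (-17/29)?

Euler's criterion: (-17/29) ≡ 12^14 (mod 29).
12^2 ≡ 28 (mod 29)
12^4 ≡ 1 (mod 29)
12^8 ≡ 1 (mod 29)
12^14 = 12^(8+4+2) ≡ 28 (mod 29).
Result is 28 ≡ −1, so (-17/29) = −1.

-1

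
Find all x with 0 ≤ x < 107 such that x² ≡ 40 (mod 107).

19, 88

Since 107 ≡ 3 (mod 4), a square root of 40 is 40^((107+1)/4) = 40^27 mod 107.
Repeated squaring: 40^2≡102, 40^4≡25, 40^8≡90, 40^16≡75 (mod 107).
40^27 = 40^(16+8+2+1) ≡ 19 (mod 107).
Check: 19² = 361 ≡ 40 (mod 107). The two roots are 19 and 88.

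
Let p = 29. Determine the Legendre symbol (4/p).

Euler's criterion: (4/29) ≡ 4^14 (mod 29).
4^2 ≡ 16 (mod 29)
4^4 ≡ 24 (mod 29)
4^8 ≡ 25 (mod 29)
4^14 = 4^(8+4+2) ≡ 1 (mod 29).
Result is 1, so (4/29) = 1.

1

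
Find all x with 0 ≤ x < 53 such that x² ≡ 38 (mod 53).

53 ≡ 1 (mod 4), so we find a root by search.
Trying successive values, 12² = 144 ≡ 38 (mod 53). The other root is 53 − 12 = 41.

12, 41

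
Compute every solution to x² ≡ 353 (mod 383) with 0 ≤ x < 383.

Since 383 ≡ 3 (mod 4), a square root of 353 is 353^((383+1)/4) = 353^96 mod 383.
Repeated squaring: 353^2≡134, 353^4≡338, 353^8≡110, 353^16≡227, 353^32≡207, 353^64≡336 (mod 383).
353^96 = 353^(64+32) ≡ 229 (mod 383).
Check: 229² = 52441 ≡ 353 (mod 383). The two roots are 154 and 229.

154, 229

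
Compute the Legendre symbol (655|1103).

1

Reciprocity: 655 ≡ 3 and 1103 ≡ 3 (mod 4), so (655/1103) = −(1103/655).
Reduce top mod 655: now compute (448/655).
Pull out 2^6: since 655 ≡ 7 (mod 8), (2/655) = +1, so (2/655)^6 = +1.
Reciprocity: 7 ≡ 3 and 655 ≡ 3 (mod 4), so (7/655) = −(655/7).
Reduce top mod 7: now compute (4/7).
Pull out 2^2: since 7 ≡ 7 (mod 8), (2/7) = +1, so (2/7)^2 = +1.
Reached (1/7) = 1. Collecting the sign flips along the way, the symbol is +1.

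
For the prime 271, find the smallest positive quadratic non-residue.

(2/271) = +1, so 2 is a residue.
(3/271) = −1, so 3 is the smallest positive non-residue mod 271.

3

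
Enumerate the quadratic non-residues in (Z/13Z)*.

Square k = 1,…,6 (k and 13−k give the same square):
1²=1, 2²=4, 3²=9, 4²≡3, 5²≡12, 6²≡10 (mod 13).
The residues are {1, 3, 4, 9, 10, 12}; the non-residues are the remaining 6 nonzero classes.

2,5,6,7,8,11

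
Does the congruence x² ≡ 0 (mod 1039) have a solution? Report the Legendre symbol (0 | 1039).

Top reduces to 0: gcd > 1, so the symbol is 0.

0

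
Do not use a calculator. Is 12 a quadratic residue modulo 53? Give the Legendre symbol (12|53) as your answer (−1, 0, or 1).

-1

Euler's criterion: (12/53) ≡ 12^26 (mod 53).
12^2 ≡ 38 (mod 53)
12^4 ≡ 13 (mod 53)
12^8 ≡ 10 (mod 53)
12^16 ≡ 47 (mod 53)
12^26 = 12^(16+8+2) ≡ 52 (mod 53).
Result is 52 ≡ −1, so (12/53) = −1.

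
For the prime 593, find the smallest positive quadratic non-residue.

(2/593) = +1, so 2 is a residue.
(3/593) = −1, so 3 is the smallest positive non-residue mod 593.

3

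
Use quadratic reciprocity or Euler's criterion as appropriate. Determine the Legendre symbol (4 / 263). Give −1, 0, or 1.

Euler's criterion: (4/263) ≡ 4^131 (mod 263).
4^2 ≡ 16 (mod 263)
4^4 ≡ 256 (mod 263)
4^8 ≡ 49 (mod 263)
4^16 ≡ 34 (mod 263)
4^32 ≡ 104 (mod 263)
4^64 ≡ 33 (mod 263)
4^128 ≡ 37 (mod 263)
4^131 = 4^(128+2+1) ≡ 1 (mod 263).
Result is 1, so (4/263) = 1.

1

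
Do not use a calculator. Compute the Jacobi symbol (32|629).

Pull out 2^5: since 629 ≡ 5 (mod 8), (2/629) = -1, so (2/629)^5 = -1.
Reached (1/629) = 1. Collecting the sign flips along the way, the symbol is -1.

-1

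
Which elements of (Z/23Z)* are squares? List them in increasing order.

1,2,3,4,6,8,9,12,13,16,18

Square k = 1,…,11 (k and 23−k give the same square):
1²=1, 2²=4, 3²=9, 4²=16, 5²≡2, 6²≡13, 7²≡3, 8²≡18, 9²≡12, 10²≡8, 11²≡6 (mod 23).
So the quadratic residues mod 23 are {1, 2, 3, 4, 6, 8, 9, 12, 13, 16, 18}.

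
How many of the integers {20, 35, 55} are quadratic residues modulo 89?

(20/89) = +1 → QR.
(35/89) = -1 → non-residue.
(55/89) = +1 → QR.
Total quadratic residues among the 3: 2.

2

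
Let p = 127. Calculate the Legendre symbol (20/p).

-1

Euler's criterion: (20/127) ≡ 20^63 (mod 127).
20^2 ≡ 19 (mod 127)
20^4 ≡ 107 (mod 127)
20^8 ≡ 19 (mod 127)
20^16 ≡ 107 (mod 127)
20^32 ≡ 19 (mod 127)
20^63 = 20^(32+16+8+4+2+1) ≡ 126 (mod 127).
Result is 126 ≡ −1, so (20/127) = −1.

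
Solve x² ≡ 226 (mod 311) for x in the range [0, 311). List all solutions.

Since 311 ≡ 3 (mod 4), a square root of 226 is 226^((311+1)/4) = 226^78 mod 311.
Repeated squaring: 226^2≡72, 226^4≡208, 226^8≡35, 226^16≡292, 226^32≡50, 226^64≡12 (mod 311).
226^78 = 226^(64+8+4+2) ≡ 256 (mod 311).
Check: 256² = 65536 ≡ 226 (mod 311). The two roots are 55 and 256.

55, 256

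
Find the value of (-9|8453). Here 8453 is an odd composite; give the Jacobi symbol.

First reduce: -9 ≡ 8444 (mod 8453).
Pull out 2^2: since 8453 ≡ 5 (mod 8), (2/8453) = -1, so (2/8453)^2 = +1.
Reciprocity: 2111 ≡ 3 and 8453 ≡ 1 (mod 4), so (2111/8453) = +(8453/2111).
Reduce top mod 2111: now compute (9/2111).
Reciprocity: 9 ≡ 1 and 2111 ≡ 3 (mod 4), so (9/2111) = +(2111/9).
Reduce top mod 9: now compute (5/9).
Reciprocity: 5 ≡ 1 and 9 ≡ 1 (mod 4), so (5/9) = +(9/5).
Reduce top mod 5: now compute (4/5).
Pull out 2^2: since 5 ≡ 5 (mod 8), (2/5) = -1, so (2/5)^2 = +1.
Reached (1/5) = 1. Collecting the sign flips along the way, the symbol is +1.

1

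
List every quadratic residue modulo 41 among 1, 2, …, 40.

Square k = 1,…,20 (k and 41−k give the same square):
1²=1, 2²=4, 3²=9, 4²=16, 5²=25, 6²=36, 7²≡8, 8²≡23, 9²≡40, 10²≡18, 11²≡39, 12²≡21, 13²≡5, 14²≡32, 15²≡20, 16²≡10, 17²≡2, 18²≡37, 19²≡33, 20²≡31 (mod 41).
So the quadratic residues mod 41 are {1, 2, 4, 5, 8, 9, 10, 16, 18, 20, 21, 23, 25, 31, 32, 33, 36, 37, 39, 40}.

1, 2, 4, 5, 8, 9, 10, 16, 18, 20, 21, 23, 25, 31, 32, 33, 36, 37, 39, 40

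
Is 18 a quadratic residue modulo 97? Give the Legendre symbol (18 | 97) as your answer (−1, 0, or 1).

1

Pull out 2: since 97 ≡ 1 (mod 8), (2/97) = +1.
Reciprocity: 9 ≡ 1 and 97 ≡ 1 (mod 4), so (9/97) = +(97/9).
Reduce top mod 9: now compute (7/9).
Reciprocity: 7 ≡ 3 and 9 ≡ 1 (mod 4), so (7/9) = +(9/7).
Reduce top mod 7: now compute (2/7).
Pull out 2: since 7 ≡ 7 (mod 8), (2/7) = +1.
Reached (1/7) = 1. Collecting the sign flips along the way, the symbol is +1.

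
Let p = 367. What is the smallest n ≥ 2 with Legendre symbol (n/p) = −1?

(2/367) = +1, so 2 is a residue.
(3/367) = −1, so 3 is the smallest positive non-residue mod 367.

3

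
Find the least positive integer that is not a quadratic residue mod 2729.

(2/2729) = +1, so 2 is a residue.
(3/2729) = −1, so 3 is the smallest positive non-residue mod 2729.

3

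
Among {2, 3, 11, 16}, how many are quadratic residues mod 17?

2

(2/17) = +1 → QR.
(3/17) = -1 → non-residue.
(11/17) = -1 → non-residue.
(16/17) = +1 → QR.
Total quadratic residues among the 4: 2.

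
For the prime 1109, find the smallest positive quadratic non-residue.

(2/1109) = −1, so 2 is the smallest positive non-residue mod 1109.

2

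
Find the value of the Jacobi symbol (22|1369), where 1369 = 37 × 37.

1

Pull out 2: since 1369 ≡ 1 (mod 8), (2/1369) = +1.
Reciprocity: 11 ≡ 3 and 1369 ≡ 1 (mod 4), so (11/1369) = +(1369/11).
Reduce top mod 11: now compute (5/11).
Reciprocity: 5 ≡ 1 and 11 ≡ 3 (mod 4), so (5/11) = +(11/5).
Reduce top mod 5: now compute (1/5).
Reached (1/5) = 1. Collecting the sign flips along the way, the symbol is +1.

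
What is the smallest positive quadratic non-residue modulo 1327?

(2/1327) = +1, so 2 is a residue.
(3/1327) = −1, so 3 is the smallest positive non-residue mod 1327.

3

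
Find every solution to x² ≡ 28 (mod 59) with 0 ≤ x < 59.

21, 38

Since 59 ≡ 3 (mod 4), a square root of 28 is 28^((59+1)/4) = 28^15 mod 59.
Repeated squaring: 28^2≡17, 28^4≡53, 28^8≡36 (mod 59).
28^15 = 28^(8+4+2+1) ≡ 21 (mod 59).
Check: 21² = 441 ≡ 28 (mod 59). The two roots are 21 and 38.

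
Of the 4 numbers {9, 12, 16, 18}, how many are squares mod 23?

(9/23) = +1 → QR.
(12/23) = +1 → QR.
(16/23) = +1 → QR.
(18/23) = +1 → QR.
Total quadratic residues among the 4: 4.

4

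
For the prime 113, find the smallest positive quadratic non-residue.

(2/113) = +1, so 2 is a residue.
(3/113) = −1, so 3 is the smallest positive non-residue mod 113.

3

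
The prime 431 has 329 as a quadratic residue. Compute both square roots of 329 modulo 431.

Since 431 ≡ 3 (mod 4), a square root of 329 is 329^((431+1)/4) = 329^108 mod 431.
Repeated squaring: 329^2≡60, 329^4≡152, 329^8≡261, 329^16≡23, 329^32≡98, 329^64≡122 (mod 431).
329^108 = 329^(64+32+8+4) ≡ 346 (mod 431).
Check: 346² = 119716 ≡ 329 (mod 431). The two roots are 85 and 346.

85, 346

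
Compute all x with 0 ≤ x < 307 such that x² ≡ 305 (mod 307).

108, 199

Since 307 ≡ 3 (mod 4), a square root of 305 is 305^((307+1)/4) = 305^77 mod 307.
Repeated squaring: 305^2≡4, 305^4≡16, 305^8≡256, 305^16≡145, 305^32≡149, 305^64≡97 (mod 307).
305^77 = 305^(64+8+4+1) ≡ 199 (mod 307).
Check: 199² = 39601 ≡ 305 (mod 307). The two roots are 108 and 199.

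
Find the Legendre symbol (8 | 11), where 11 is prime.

Pull out 2^3: since 11 ≡ 3 (mod 8), (2/11) = -1, so (2/11)^3 = -1.
Reached (1/11) = 1. Collecting the sign flips along the way, the symbol is -1.

-1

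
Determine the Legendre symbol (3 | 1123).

-1

Euler's criterion: (3/1123) ≡ 3^561 (mod 1123).
3^2 ≡ 9 (mod 1123)
3^4 ≡ 81 (mod 1123)
3^8 ≡ 946 (mod 1123)
3^16 ≡ 1008 (mod 1123)
3^32 ≡ 872 (mod 1123)
3^64 ≡ 113 (mod 1123)
3^128 ≡ 416 (mod 1123)
3^256 ≡ 114 (mod 1123)
3^512 ≡ 643 (mod 1123)
3^561 = 3^(512+32+16+1) ≡ 1122 (mod 1123).
Result is 1122 ≡ −1, so (3/1123) = −1.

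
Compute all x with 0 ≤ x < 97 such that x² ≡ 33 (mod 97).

97 ≡ 1 (mod 4), so we find a root by search.
Trying successive values, 18² = 324 ≡ 33 (mod 97). The other root is 97 − 18 = 79.

18, 79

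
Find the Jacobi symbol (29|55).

Reciprocity: 29 ≡ 1 and 55 ≡ 3 (mod 4), so (29/55) = +(55/29).
Reduce top mod 29: now compute (26/29).
Pull out 2: since 29 ≡ 5 (mod 8), (2/29) = -1.
Reciprocity: 13 ≡ 1 and 29 ≡ 1 (mod 4), so (13/29) = +(29/13).
Reduce top mod 13: now compute (3/13).
Reciprocity: 3 ≡ 3 and 13 ≡ 1 (mod 4), so (3/13) = +(13/3).
Reduce top mod 3: now compute (1/3).
Reached (1/3) = 1. Collecting the sign flips along the way, the symbol is -1.

-1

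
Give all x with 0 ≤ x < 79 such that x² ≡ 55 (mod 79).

23, 56

Since 79 ≡ 3 (mod 4), a square root of 55 is 55^((79+1)/4) = 55^20 mod 79.
Repeated squaring: 55^2≡23, 55^4≡55, 55^8≡23, 55^16≡55 (mod 79).
55^20 = 55^(16+4) ≡ 23 (mod 79).
Check: 23² = 529 ≡ 55 (mod 79). The two roots are 23 and 56.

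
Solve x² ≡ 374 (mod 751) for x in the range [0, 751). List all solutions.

307, 444

Since 751 ≡ 3 (mod 4), a square root of 374 is 374^((751+1)/4) = 374^188 mod 751.
Repeated squaring: 374^2≡190, 374^4≡52, 374^8≡451, 374^16≡631, 374^32≡131, 374^64≡639, 374^128≡528 (mod 751).
374^188 = 374^(128+32+16+8+4) ≡ 307 (mod 751).
Check: 307² = 94249 ≡ 374 (mod 751). The two roots are 307 and 444.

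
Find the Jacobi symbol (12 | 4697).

-1

Pull out 2^2: since 4697 ≡ 1 (mod 8), (2/4697) = +1, so (2/4697)^2 = +1.
Reciprocity: 3 ≡ 3 and 4697 ≡ 1 (mod 4), so (3/4697) = +(4697/3).
Reduce top mod 3: now compute (2/3).
Pull out 2: since 3 ≡ 3 (mod 8), (2/3) = -1.
Reached (1/3) = 1. Collecting the sign flips along the way, the symbol is -1.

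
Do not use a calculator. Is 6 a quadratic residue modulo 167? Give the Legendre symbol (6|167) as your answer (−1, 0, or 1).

1

Pull out 2: since 167 ≡ 7 (mod 8), (2/167) = +1.
Reciprocity: 3 ≡ 3 and 167 ≡ 3 (mod 4), so (3/167) = −(167/3).
Reduce top mod 3: now compute (2/3).
Pull out 2: since 3 ≡ 3 (mod 8), (2/3) = -1.
Reached (1/3) = 1. Collecting the sign flips along the way, the symbol is +1.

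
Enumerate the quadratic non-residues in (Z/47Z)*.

5,10,11,13,15,19,20,22,23,26,29,30,31,33,35,38,39,40,41,43,44,45,46

Square k = 1,…,23 (k and 47−k give the same square):
1²=1, 2²=4, 3²=9, 4²=16, 5²=25, 6²=36, 7²≡2, 8²≡17, 9²≡34, 10²≡6, 11²≡27, 12²≡3, 13²≡28, 14²≡8, 15²≡37, 16²≡21, 17²≡7, 18²≡42, 19²≡32, 20²≡24, 21²≡18, 22²≡14, 23²≡12 (mod 47).
The residues are {1, 2, 3, 4, 6, 7, 8, 9, 12, 14, 16, 17, 18, 21, 24, 25, 27, 28, 32, 34, 36, 37, 42}; the non-residues are the remaining 23 nonzero classes.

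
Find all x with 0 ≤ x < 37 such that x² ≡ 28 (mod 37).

18, 19

37 ≡ 1 (mod 4), so we find a root by search.
Trying successive values, 18² = 324 ≡ 28 (mod 37). The other root is 37 − 18 = 19.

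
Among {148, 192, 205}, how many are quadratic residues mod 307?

1

(148/307) = +1 → QR.
(192/307) = -1 → non-residue.
(205/307) = -1 → non-residue.
Total quadratic residues among the 3: 1.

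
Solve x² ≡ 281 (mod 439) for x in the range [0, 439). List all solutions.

88, 351

Since 439 ≡ 3 (mod 4), a square root of 281 is 281^((439+1)/4) = 281^110 mod 439.
Repeated squaring: 281^2≡380, 281^4≡408, 281^8≡83, 281^16≡304, 281^32≡226, 281^64≡152 (mod 439).
281^110 = 281^(64+32+8+4+2) ≡ 88 (mod 439).
Check: 88² = 7744 ≡ 281 (mod 439). The two roots are 88 and 351.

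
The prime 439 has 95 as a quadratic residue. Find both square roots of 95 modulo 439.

Since 439 ≡ 3 (mod 4), a square root of 95 is 95^((439+1)/4) = 95^110 mod 439.
Repeated squaring: 95^2≡245, 95^4≡321, 95^8≡315, 95^16≡11, 95^32≡121, 95^64≡154 (mod 439).
95^110 = 95^(64+32+8+4+2) ≡ 360 (mod 439).
Check: 360² = 129600 ≡ 95 (mod 439). The two roots are 79 and 360.

79, 360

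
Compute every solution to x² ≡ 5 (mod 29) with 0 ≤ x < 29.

11, 18

29 ≡ 1 (mod 4), so we find a root by search.
Trying successive values, 11² = 121 ≡ 5 (mod 29). The other root is 29 − 11 = 18.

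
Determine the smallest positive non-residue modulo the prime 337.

5

(2/337) = +1, so 2 is a residue.
(3/337) = +1, so 3 is a residue.
(4/337) = +1, so 4 is a residue.
(5/337) = −1, so 5 is the smallest positive non-residue mod 337.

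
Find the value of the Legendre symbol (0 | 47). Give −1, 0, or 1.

0

Top reduces to 0: gcd > 1, so the symbol is 0.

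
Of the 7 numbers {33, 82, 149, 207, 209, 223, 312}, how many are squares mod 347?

(33/347) = +1 → QR.
(82/347) = +1 → QR.
(149/347) = +1 → QR.
(207/347) = -1 → non-residue.
(209/347) = -1 → non-residue.
(223/347) = -1 → non-residue.
(312/347) = -1 → non-residue.
Total quadratic residues among the 7: 3.

3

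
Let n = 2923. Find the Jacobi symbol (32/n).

-1

Pull out 2^5: since 2923 ≡ 3 (mod 8), (2/2923) = -1, so (2/2923)^5 = -1.
Reached (1/2923) = 1. Collecting the sign flips along the way, the symbol is -1.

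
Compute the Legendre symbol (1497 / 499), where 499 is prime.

First reduce: 1497 ≡ 0 (mod 499).
Top reduces to 0: gcd > 1, so the symbol is 0.

0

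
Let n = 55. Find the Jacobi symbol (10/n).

0

Pull out 2: since 55 ≡ 7 (mod 8), (2/55) = +1.
Reciprocity: 5 ≡ 1 and 55 ≡ 3 (mod 4), so (5/55) = +(55/5).
Reduce top mod 5: now compute (0/5).
Top reduces to 0: gcd > 1, so the symbol is 0.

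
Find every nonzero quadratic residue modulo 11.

1 3 4 5 9

Square k = 1,…,5 (k and 11−k give the same square):
1²=1, 2²=4, 3²=9, 4²≡5, 5²≡3 (mod 11).
So the quadratic residues mod 11 are {1, 3, 4, 5, 9}.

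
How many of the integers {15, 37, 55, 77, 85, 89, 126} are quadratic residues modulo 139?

(15/139) = -1 → non-residue.
(37/139) = +1 → QR.
(55/139) = +1 → QR.
(77/139) = +1 → QR.
(85/139) = -1 → non-residue.
(89/139) = +1 → QR.
(126/139) = -1 → non-residue.
Total quadratic residues among the 7: 4.

4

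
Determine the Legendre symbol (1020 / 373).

-1

First reduce: 1020 ≡ 274 (mod 373).
Pull out 2: since 373 ≡ 5 (mod 8), (2/373) = -1.
Reciprocity: 137 ≡ 1 and 373 ≡ 1 (mod 4), so (137/373) = +(373/137).
Reduce top mod 137: now compute (99/137).
Reciprocity: 99 ≡ 3 and 137 ≡ 1 (mod 4), so (99/137) = +(137/99).
Reduce top mod 99: now compute (38/99).
Pull out 2: since 99 ≡ 3 (mod 8), (2/99) = -1.
Reciprocity: 19 ≡ 3 and 99 ≡ 3 (mod 4), so (19/99) = −(99/19).
Reduce top mod 19: now compute (4/19).
Pull out 2^2: since 19 ≡ 3 (mod 8), (2/19) = -1, so (2/19)^2 = +1.
Reached (1/19) = 1. Collecting the sign flips along the way, the symbol is -1.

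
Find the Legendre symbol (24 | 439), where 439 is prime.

Euler's criterion: (24/439) ≡ 24^219 (mod 439).
24^2 ≡ 137 (mod 439)
24^4 ≡ 331 (mod 439)
24^8 ≡ 250 (mod 439)
24^16 ≡ 162 (mod 439)
24^32 ≡ 343 (mod 439)
24^64 ≡ 436 (mod 439)
24^128 ≡ 9 (mod 439)
24^219 = 24^(128+64+16+8+2+1) ≡ 438 (mod 439).
Result is 438 ≡ −1, so (24/439) = −1.

-1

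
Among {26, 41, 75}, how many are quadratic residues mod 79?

(26/79) = +1 → QR.
(41/79) = -1 → non-residue.
(75/79) = -1 → non-residue.
Total quadratic residues among the 3: 1.

1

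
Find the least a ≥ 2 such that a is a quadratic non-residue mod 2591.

(2/2591) = +1, so 2 is a residue.
(3/2591) = +1, so 3 is a residue.
(4/2591) = +1, so 4 is a residue.
(5/2591) = +1, so 5 is a residue.
(6/2591) = +1, so 6 is a residue.
(7/2591) = −1, so 7 is the smallest positive non-residue mod 2591.

7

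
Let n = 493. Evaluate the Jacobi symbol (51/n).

Reciprocity: 51 ≡ 3 and 493 ≡ 1 (mod 4), so (51/493) = +(493/51).
Reduce top mod 51: now compute (34/51).
Pull out 2: since 51 ≡ 3 (mod 8), (2/51) = -1.
Reciprocity: 17 ≡ 1 and 51 ≡ 3 (mod 4), so (17/51) = +(51/17).
Reduce top mod 17: now compute (0/17).
Top reduces to 0: gcd > 1, so the symbol is 0.

0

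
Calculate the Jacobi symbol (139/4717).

Reciprocity: 139 ≡ 3 and 4717 ≡ 1 (mod 4), so (139/4717) = +(4717/139).
Reduce top mod 139: now compute (130/139).
Pull out 2: since 139 ≡ 3 (mod 8), (2/139) = -1.
Reciprocity: 65 ≡ 1 and 139 ≡ 3 (mod 4), so (65/139) = +(139/65).
Reduce top mod 65: now compute (9/65).
Reciprocity: 9 ≡ 1 and 65 ≡ 1 (mod 4), so (9/65) = +(65/9).
Reduce top mod 9: now compute (2/9).
Pull out 2: since 9 ≡ 1 (mod 8), (2/9) = +1.
Reached (1/9) = 1. Collecting the sign flips along the way, the symbol is -1.

-1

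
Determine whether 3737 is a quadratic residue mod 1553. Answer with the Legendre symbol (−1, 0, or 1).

-1

First reduce: 3737 ≡ 631 (mod 1553).
Reciprocity: 631 ≡ 3 and 1553 ≡ 1 (mod 4), so (631/1553) = +(1553/631).
Reduce top mod 631: now compute (291/631).
Reciprocity: 291 ≡ 3 and 631 ≡ 3 (mod 4), so (291/631) = −(631/291).
Reduce top mod 291: now compute (49/291).
Reciprocity: 49 ≡ 1 and 291 ≡ 3 (mod 4), so (49/291) = +(291/49).
Reduce top mod 49: now compute (46/49).
Pull out 2: since 49 ≡ 1 (mod 8), (2/49) = +1.
Reciprocity: 23 ≡ 3 and 49 ≡ 1 (mod 4), so (23/49) = +(49/23).
Reduce top mod 23: now compute (3/23).
Reciprocity: 3 ≡ 3 and 23 ≡ 3 (mod 4), so (3/23) = −(23/3).
Reduce top mod 3: now compute (2/3).
Pull out 2: since 3 ≡ 3 (mod 8), (2/3) = -1.
Reached (1/3) = 1. Collecting the sign flips along the way, the symbol is -1.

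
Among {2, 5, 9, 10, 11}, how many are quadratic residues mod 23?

(2/23) = +1 → QR.
(5/23) = -1 → non-residue.
(9/23) = +1 → QR.
(10/23) = -1 → non-residue.
(11/23) = -1 → non-residue.
Total quadratic residues among the 5: 2.

2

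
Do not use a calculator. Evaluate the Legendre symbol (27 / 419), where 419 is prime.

1

Reciprocity: 27 ≡ 3 and 419 ≡ 3 (mod 4), so (27/419) = −(419/27).
Reduce top mod 27: now compute (14/27).
Pull out 2: since 27 ≡ 3 (mod 8), (2/27) = -1.
Reciprocity: 7 ≡ 3 and 27 ≡ 3 (mod 4), so (7/27) = −(27/7).
Reduce top mod 7: now compute (6/7).
Pull out 2: since 7 ≡ 7 (mod 8), (2/7) = +1.
Reciprocity: 3 ≡ 3 and 7 ≡ 3 (mod 4), so (3/7) = −(7/3).
Reduce top mod 3: now compute (1/3).
Reached (1/3) = 1. Collecting the sign flips along the way, the symbol is +1.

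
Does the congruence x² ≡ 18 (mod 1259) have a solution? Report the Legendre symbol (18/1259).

Pull out 2: since 1259 ≡ 3 (mod 8), (2/1259) = -1.
Reciprocity: 9 ≡ 1 and 1259 ≡ 3 (mod 4), so (9/1259) = +(1259/9).
Reduce top mod 9: now compute (8/9).
Pull out 2^3: since 9 ≡ 1 (mod 8), (2/9) = +1, so (2/9)^3 = +1.
Reached (1/9) = 1. Collecting the sign flips along the way, the symbol is -1.

-1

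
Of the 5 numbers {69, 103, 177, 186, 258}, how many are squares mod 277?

4

(69/277) = +1 → QR.
(103/277) = -1 → non-residue.
(177/277) = +1 → QR.
(186/277) = +1 → QR.
(258/277) = +1 → QR.
Total quadratic residues among the 5: 4.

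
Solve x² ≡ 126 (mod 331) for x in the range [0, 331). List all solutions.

Since 331 ≡ 3 (mod 4), a square root of 126 is 126^((331+1)/4) = 126^83 mod 331.
Repeated squaring: 126^2≡319, 126^4≡144, 126^8≡214, 126^16≡118, 126^32≡22, 126^64≡153 (mod 331).
126^83 = 126^(64+16+2+1) ≡ 253 (mod 331).
Check: 253² = 64009 ≡ 126 (mod 331). The two roots are 78 and 253.

78, 253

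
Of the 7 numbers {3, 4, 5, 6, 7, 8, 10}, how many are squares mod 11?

3

(3/11) = +1 → QR.
(4/11) = +1 → QR.
(5/11) = +1 → QR.
(6/11) = -1 → non-residue.
(7/11) = -1 → non-residue.
(8/11) = -1 → non-residue.
(10/11) = -1 → non-residue.
Total quadratic residues among the 7: 3.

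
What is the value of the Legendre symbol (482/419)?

1

First reduce: 482 ≡ 63 (mod 419).
Reciprocity: 63 ≡ 3 and 419 ≡ 3 (mod 4), so (63/419) = −(419/63).
Reduce top mod 63: now compute (41/63).
Reciprocity: 41 ≡ 1 and 63 ≡ 3 (mod 4), so (41/63) = +(63/41).
Reduce top mod 41: now compute (22/41).
Pull out 2: since 41 ≡ 1 (mod 8), (2/41) = +1.
Reciprocity: 11 ≡ 3 and 41 ≡ 1 (mod 4), so (11/41) = +(41/11).
Reduce top mod 11: now compute (8/11).
Pull out 2^3: since 11 ≡ 3 (mod 8), (2/11) = -1, so (2/11)^3 = -1.
Reached (1/11) = 1. Collecting the sign flips along the way, the symbol is +1.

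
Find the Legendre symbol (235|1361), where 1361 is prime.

-1

Reciprocity: 235 ≡ 3 and 1361 ≡ 1 (mod 4), so (235/1361) = +(1361/235).
Reduce top mod 235: now compute (186/235).
Pull out 2: since 235 ≡ 3 (mod 8), (2/235) = -1.
Reciprocity: 93 ≡ 1 and 235 ≡ 3 (mod 4), so (93/235) = +(235/93).
Reduce top mod 93: now compute (49/93).
Reciprocity: 49 ≡ 1 and 93 ≡ 1 (mod 4), so (49/93) = +(93/49).
Reduce top mod 49: now compute (44/49).
Pull out 2^2: since 49 ≡ 1 (mod 8), (2/49) = +1, so (2/49)^2 = +1.
Reciprocity: 11 ≡ 3 and 49 ≡ 1 (mod 4), so (11/49) = +(49/11).
Reduce top mod 11: now compute (5/11).
Reciprocity: 5 ≡ 1 and 11 ≡ 3 (mod 4), so (5/11) = +(11/5).
Reduce top mod 5: now compute (1/5).
Reached (1/5) = 1. Collecting the sign flips along the way, the symbol is -1.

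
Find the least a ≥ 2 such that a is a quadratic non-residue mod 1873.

5

(2/1873) = +1, so 2 is a residue.
(3/1873) = +1, so 3 is a residue.
(4/1873) = +1, so 4 is a residue.
(5/1873) = −1, so 5 is the smallest positive non-residue mod 1873.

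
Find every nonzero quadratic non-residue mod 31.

Square k = 1,…,15 (k and 31−k give the same square):
1²=1, 2²=4, 3²=9, 4²=16, 5²=25, 6²≡5, 7²≡18, 8²≡2, 9²≡19, 10²≡7, 11²≡28, 12²≡20, 13²≡14, 14²≡10, 15²≡8 (mod 31).
The residues are {1, 2, 4, 5, 7, 8, 9, 10, 14, 16, 18, 19, 20, 25, 28}; the non-residues are the remaining 15 nonzero classes.

3, 6, 11, 12, 13, 15, 17, 21, 22, 23, 24, 26, 27, 29, 30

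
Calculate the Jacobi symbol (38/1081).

1

Pull out 2: since 1081 ≡ 1 (mod 8), (2/1081) = +1.
Reciprocity: 19 ≡ 3 and 1081 ≡ 1 (mod 4), so (19/1081) = +(1081/19).
Reduce top mod 19: now compute (17/19).
Reciprocity: 17 ≡ 1 and 19 ≡ 3 (mod 4), so (17/19) = +(19/17).
Reduce top mod 17: now compute (2/17).
Pull out 2: since 17 ≡ 1 (mod 8), (2/17) = +1.
Reached (1/17) = 1. Collecting the sign flips along the way, the symbol is +1.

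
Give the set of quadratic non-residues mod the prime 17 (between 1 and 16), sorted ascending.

3,5,6,7,10,11,12,14

Square k = 1,…,8 (k and 17−k give the same square):
1²=1, 2²=4, 3²=9, 4²=16, 5²≡8, 6²≡2, 7²≡15, 8²≡13 (mod 17).
The residues are {1, 2, 4, 8, 9, 13, 15, 16}; the non-residues are the remaining 8 nonzero classes.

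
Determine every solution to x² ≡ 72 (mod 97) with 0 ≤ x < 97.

13, 84

97 ≡ 1 (mod 4), so we find a root by search.
Trying successive values, 13² = 169 ≡ 72 (mod 97). The other root is 97 − 13 = 84.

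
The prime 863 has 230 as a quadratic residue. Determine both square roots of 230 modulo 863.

Since 863 ≡ 3 (mod 4), a square root of 230 is 230^((863+1)/4) = 230^216 mod 863.
Repeated squaring: 230^2≡257, 230^4≡461, 230^8≡223, 230^16≡538, 230^32≡339, 230^64≡142, 230^128≡315 (mod 863).
230^216 = 230^(128+64+16+8) ≡ 107 (mod 863).
Check: 107² = 11449 ≡ 230 (mod 863). The two roots are 107 and 756.

107, 756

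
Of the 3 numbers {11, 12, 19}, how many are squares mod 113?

1

(11/113) = +1 → QR.
(12/113) = -1 → non-residue.
(19/113) = -1 → non-residue.
Total quadratic residues among the 3: 1.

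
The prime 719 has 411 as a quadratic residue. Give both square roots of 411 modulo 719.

43, 676

Since 719 ≡ 3 (mod 4), a square root of 411 is 411^((719+1)/4) = 411^180 mod 719.
Repeated squaring: 411^2≡675, 411^4≡498, 411^8≡668, 411^16≡444, 411^32≡130, 411^64≡363, 411^128≡192 (mod 719).
411^180 = 411^(128+32+16+4) ≡ 676 (mod 719).
Check: 676² = 456976 ≡ 411 (mod 719). The two roots are 43 and 676.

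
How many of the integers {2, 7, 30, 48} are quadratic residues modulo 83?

3

(2/83) = -1 → non-residue.
(7/83) = +1 → QR.
(30/83) = +1 → QR.
(48/83) = +1 → QR.
Total quadratic residues among the 4: 3.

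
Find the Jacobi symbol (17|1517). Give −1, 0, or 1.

1

Reciprocity: 17 ≡ 1 and 1517 ≡ 1 (mod 4), so (17/1517) = +(1517/17).
Reduce top mod 17: now compute (4/17).
Pull out 2^2: since 17 ≡ 1 (mod 8), (2/17) = +1, so (2/17)^2 = +1.
Reached (1/17) = 1. Collecting the sign flips along the way, the symbol is +1.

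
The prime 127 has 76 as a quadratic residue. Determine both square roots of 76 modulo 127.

40, 87

Since 127 ≡ 3 (mod 4), a square root of 76 is 76^((127+1)/4) = 76^32 mod 127.
Repeated squaring: 76^2≡61, 76^4≡38, 76^8≡47, 76^16≡50, 76^32≡87 (mod 127).
76^32 = 76^(32) ≡ 87 (mod 127).
Check: 87² = 7569 ≡ 76 (mod 127). The two roots are 40 and 87.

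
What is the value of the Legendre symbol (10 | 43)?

1

Pull out 2: since 43 ≡ 3 (mod 8), (2/43) = -1.
Reciprocity: 5 ≡ 1 and 43 ≡ 3 (mod 4), so (5/43) = +(43/5).
Reduce top mod 5: now compute (3/5).
Reciprocity: 3 ≡ 3 and 5 ≡ 1 (mod 4), so (3/5) = +(5/3).
Reduce top mod 3: now compute (2/3).
Pull out 2: since 3 ≡ 3 (mod 8), (2/3) = -1.
Reached (1/3) = 1. Collecting the sign flips along the way, the symbol is +1.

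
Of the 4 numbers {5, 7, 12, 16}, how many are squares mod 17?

1

(5/17) = -1 → non-residue.
(7/17) = -1 → non-residue.
(12/17) = -1 → non-residue.
(16/17) = +1 → QR.
Total quadratic residues among the 4: 1.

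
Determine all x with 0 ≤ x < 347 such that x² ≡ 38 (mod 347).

142, 205

Since 347 ≡ 3 (mod 4), a square root of 38 is 38^((347+1)/4) = 38^87 mod 347.
Repeated squaring: 38^2≡56, 38^4≡13, 38^8≡169, 38^16≡107, 38^32≡345, 38^64≡4 (mod 347).
38^87 = 38^(64+16+4+2+1) ≡ 205 (mod 347).
Check: 205² = 42025 ≡ 38 (mod 347). The two roots are 142 and 205.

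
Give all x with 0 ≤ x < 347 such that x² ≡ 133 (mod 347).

39, 308

Since 347 ≡ 3 (mod 4), a square root of 133 is 133^((347+1)/4) = 133^87 mod 347.
Repeated squaring: 133^2≡339, 133^4≡64, 133^8≡279, 133^16≡113, 133^32≡277, 133^64≡42 (mod 347).
133^87 = 133^(64+16+4+2+1) ≡ 39 (mod 347).
Check: 39² = 1521 ≡ 133 (mod 347). The two roots are 39 and 308.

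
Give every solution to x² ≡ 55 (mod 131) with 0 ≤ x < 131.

29, 102

Since 131 ≡ 3 (mod 4), a square root of 55 is 55^((131+1)/4) = 55^33 mod 131.
Repeated squaring: 55^2≡12, 55^4≡13, 55^8≡38, 55^16≡3, 55^32≡9 (mod 131).
55^33 = 55^(32+1) ≡ 102 (mod 131).
Check: 102² = 10404 ≡ 55 (mod 131). The two roots are 29 and 102.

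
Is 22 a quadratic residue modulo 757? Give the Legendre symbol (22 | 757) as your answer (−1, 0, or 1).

Pull out 2: since 757 ≡ 5 (mod 8), (2/757) = -1.
Reciprocity: 11 ≡ 3 and 757 ≡ 1 (mod 4), so (11/757) = +(757/11).
Reduce top mod 11: now compute (9/11).
Reciprocity: 9 ≡ 1 and 11 ≡ 3 (mod 4), so (9/11) = +(11/9).
Reduce top mod 9: now compute (2/9).
Pull out 2: since 9 ≡ 1 (mod 8), (2/9) = +1.
Reached (1/9) = 1. Collecting the sign flips along the way, the symbol is -1.

-1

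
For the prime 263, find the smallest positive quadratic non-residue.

(2/263) = +1, so 2 is a residue.
(3/263) = +1, so 3 is a residue.
(4/263) = +1, so 4 is a residue.
(5/263) = −1, so 5 is the smallest positive non-residue mod 263.

5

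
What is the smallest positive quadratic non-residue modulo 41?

(2/41) = +1, so 2 is a residue.
(3/41) = −1, so 3 is the smallest positive non-residue mod 41.

3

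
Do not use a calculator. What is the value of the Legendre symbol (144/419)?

Pull out 2^4: since 419 ≡ 3 (mod 8), (2/419) = -1, so (2/419)^4 = +1.
Reciprocity: 9 ≡ 1 and 419 ≡ 3 (mod 4), so (9/419) = +(419/9).
Reduce top mod 9: now compute (5/9).
Reciprocity: 5 ≡ 1 and 9 ≡ 1 (mod 4), so (5/9) = +(9/5).
Reduce top mod 5: now compute (4/5).
Pull out 2^2: since 5 ≡ 5 (mod 8), (2/5) = -1, so (2/5)^2 = +1.
Reached (1/5) = 1. Collecting the sign flips along the way, the symbol is +1.

1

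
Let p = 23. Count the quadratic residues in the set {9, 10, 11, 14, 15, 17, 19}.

(9/23) = +1 → QR.
(10/23) = -1 → non-residue.
(11/23) = -1 → non-residue.
(14/23) = -1 → non-residue.
(15/23) = -1 → non-residue.
(17/23) = -1 → non-residue.
(19/23) = -1 → non-residue.
Total quadratic residues among the 7: 1.

1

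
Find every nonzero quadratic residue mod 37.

1 3 4 7 9 10 11 12 16 21 25 26 27 28 30 33 34 36

Square k = 1,…,18 (k and 37−k give the same square):
1²=1, 2²=4, 3²=9, 4²=16, 5²=25, 6²=36, 7²≡12, 8²≡27, 9²≡7, 10²≡26, 11²≡10, 12²≡33, 13²≡21, 14²≡11, 15²≡3, 16²≡34, 17²≡30, 18²≡28 (mod 37).
So the quadratic residues mod 37 are {1, 3, 4, 7, 9, 10, 11, 12, 16, 21, 25, 26, 27, 28, 30, 33, 34, 36}.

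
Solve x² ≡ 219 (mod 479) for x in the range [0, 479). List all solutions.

106, 373

Since 479 ≡ 3 (mod 4), a square root of 219 is 219^((479+1)/4) = 219^120 mod 479.
Repeated squaring: 219^2≡61, 219^4≡368, 219^8≡346, 219^16≡445, 219^32≡198, 219^64≡405 (mod 479).
219^120 = 219^(64+32+16+8) ≡ 373 (mod 479).
Check: 373² = 139129 ≡ 219 (mod 479). The two roots are 106 and 373.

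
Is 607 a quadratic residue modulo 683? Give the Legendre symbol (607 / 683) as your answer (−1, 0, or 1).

Reciprocity: 607 ≡ 3 and 683 ≡ 3 (mod 4), so (607/683) = −(683/607).
Reduce top mod 607: now compute (76/607).
Pull out 2^2: since 607 ≡ 7 (mod 8), (2/607) = +1, so (2/607)^2 = +1.
Reciprocity: 19 ≡ 3 and 607 ≡ 3 (mod 4), so (19/607) = −(607/19).
Reduce top mod 19: now compute (18/19).
Pull out 2: since 19 ≡ 3 (mod 8), (2/19) = -1.
Reciprocity: 9 ≡ 1 and 19 ≡ 3 (mod 4), so (9/19) = +(19/9).
Reduce top mod 9: now compute (1/9).
Reached (1/9) = 1. Collecting the sign flips along the way, the symbol is -1.

-1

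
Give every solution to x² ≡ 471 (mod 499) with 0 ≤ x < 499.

Since 499 ≡ 3 (mod 4), a square root of 471 is 471^((499+1)/4) = 471^125 mod 499.
Repeated squaring: 471^2≡285, 471^4≡387, 471^8≡69, 471^16≡270, 471^32≡46, 471^64≡120 (mod 499).
471^125 = 471^(64+32+16+8+4+1) ≡ 107 (mod 499).
Check: 107² = 11449 ≡ 471 (mod 499). The two roots are 107 and 392.

107, 392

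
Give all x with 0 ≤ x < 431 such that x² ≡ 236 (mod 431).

Since 431 ≡ 3 (mod 4), a square root of 236 is 236^((431+1)/4) = 236^108 mod 431.
Repeated squaring: 236^2≡97, 236^4≡358, 236^8≡157, 236^16≡82, 236^32≡259, 236^64≡276 (mod 431).
236^108 = 236^(64+32+8+4) ≡ 294 (mod 431).
Check: 294² = 86436 ≡ 236 (mod 431). The two roots are 137 and 294.

137, 294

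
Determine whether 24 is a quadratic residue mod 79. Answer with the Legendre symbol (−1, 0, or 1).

Pull out 2^3: since 79 ≡ 7 (mod 8), (2/79) = +1, so (2/79)^3 = +1.
Reciprocity: 3 ≡ 3 and 79 ≡ 3 (mod 4), so (3/79) = −(79/3).
Reduce top mod 3: now compute (1/3).
Reached (1/3) = 1. Collecting the sign flips along the way, the symbol is -1.

-1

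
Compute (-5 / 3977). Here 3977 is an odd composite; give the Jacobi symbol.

-1

First reduce: -5 ≡ 3972 (mod 3977).
Pull out 2^2: since 3977 ≡ 1 (mod 8), (2/3977) = +1, so (2/3977)^2 = +1.
Reciprocity: 993 ≡ 1 and 3977 ≡ 1 (mod 4), so (993/3977) = +(3977/993).
Reduce top mod 993: now compute (5/993).
Reciprocity: 5 ≡ 1 and 993 ≡ 1 (mod 4), so (5/993) = +(993/5).
Reduce top mod 5: now compute (3/5).
Reciprocity: 3 ≡ 3 and 5 ≡ 1 (mod 4), so (3/5) = +(5/3).
Reduce top mod 3: now compute (2/3).
Pull out 2: since 3 ≡ 3 (mod 8), (2/3) = -1.
Reached (1/3) = 1. Collecting the sign flips along the way, the symbol is -1.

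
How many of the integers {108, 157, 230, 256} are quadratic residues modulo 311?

(108/311) = +1 → QR.
(157/311) = +1 → QR.
(230/311) = -1 → non-residue.
(256/311) = +1 → QR.
Total quadratic residues among the 4: 3.

3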